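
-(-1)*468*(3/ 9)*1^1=156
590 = 590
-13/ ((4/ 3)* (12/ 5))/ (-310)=0.01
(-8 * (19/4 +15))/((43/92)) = -14536/43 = -338.05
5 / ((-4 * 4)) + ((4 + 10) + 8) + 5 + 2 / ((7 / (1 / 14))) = 20939 / 784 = 26.71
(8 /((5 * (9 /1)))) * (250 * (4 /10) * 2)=320 /9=35.56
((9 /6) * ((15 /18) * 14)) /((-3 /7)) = -245 /6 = -40.83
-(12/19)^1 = -12/19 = -0.63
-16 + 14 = -2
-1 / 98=-0.01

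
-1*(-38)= 38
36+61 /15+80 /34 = 10817 /255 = 42.42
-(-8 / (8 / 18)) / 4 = 9 / 2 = 4.50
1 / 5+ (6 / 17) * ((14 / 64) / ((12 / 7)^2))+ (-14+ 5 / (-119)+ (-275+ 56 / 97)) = -12776202811 / 44325120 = -288.24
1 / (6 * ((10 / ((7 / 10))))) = 7 / 600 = 0.01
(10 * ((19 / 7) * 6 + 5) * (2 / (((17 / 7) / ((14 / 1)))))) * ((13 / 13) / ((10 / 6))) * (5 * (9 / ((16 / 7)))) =985635 / 34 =28989.26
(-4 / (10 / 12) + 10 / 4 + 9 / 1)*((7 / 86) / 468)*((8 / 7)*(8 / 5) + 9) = 25393 / 2012400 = 0.01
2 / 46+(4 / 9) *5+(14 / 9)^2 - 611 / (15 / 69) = -26137094 / 9315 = -2805.91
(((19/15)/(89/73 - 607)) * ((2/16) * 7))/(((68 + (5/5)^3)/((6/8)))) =-9709/488210880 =-0.00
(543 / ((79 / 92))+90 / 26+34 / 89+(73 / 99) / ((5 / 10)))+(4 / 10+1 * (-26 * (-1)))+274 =42442617959 / 45244485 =938.07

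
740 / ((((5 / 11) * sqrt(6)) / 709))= 471221.41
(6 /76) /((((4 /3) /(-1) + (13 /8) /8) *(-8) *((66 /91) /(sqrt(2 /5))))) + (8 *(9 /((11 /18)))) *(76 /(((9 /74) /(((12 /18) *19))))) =78 *sqrt(10) /32395 + 10258176 /11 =932561.46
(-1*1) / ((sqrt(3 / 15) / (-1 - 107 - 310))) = 418*sqrt(5) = 934.68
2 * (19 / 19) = 2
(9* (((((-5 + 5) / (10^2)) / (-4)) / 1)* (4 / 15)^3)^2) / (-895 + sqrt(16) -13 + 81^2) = 0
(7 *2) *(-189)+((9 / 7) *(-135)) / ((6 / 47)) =-4005.64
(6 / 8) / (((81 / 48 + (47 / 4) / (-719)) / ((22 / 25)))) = 189816 / 480625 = 0.39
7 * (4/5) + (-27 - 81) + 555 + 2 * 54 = 2803/5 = 560.60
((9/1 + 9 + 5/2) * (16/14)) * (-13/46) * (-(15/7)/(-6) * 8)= -21320/1127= -18.92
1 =1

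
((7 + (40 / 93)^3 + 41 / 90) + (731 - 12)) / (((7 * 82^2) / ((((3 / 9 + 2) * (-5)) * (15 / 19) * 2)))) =-29219680565 / 102761432892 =-0.28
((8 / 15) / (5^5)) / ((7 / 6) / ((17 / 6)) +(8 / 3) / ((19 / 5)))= 2584 / 16859375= 0.00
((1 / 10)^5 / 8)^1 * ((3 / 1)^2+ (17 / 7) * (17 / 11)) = 491 / 30800000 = 0.00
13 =13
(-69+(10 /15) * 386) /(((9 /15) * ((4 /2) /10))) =14125 /9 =1569.44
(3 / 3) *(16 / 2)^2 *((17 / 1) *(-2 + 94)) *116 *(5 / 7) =58055680 / 7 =8293668.57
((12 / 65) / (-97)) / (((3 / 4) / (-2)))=32 / 6305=0.01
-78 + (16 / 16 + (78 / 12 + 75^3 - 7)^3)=600675354494718133 / 8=75084419311839766.62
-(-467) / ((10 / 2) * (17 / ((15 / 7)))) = 1401 / 119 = 11.77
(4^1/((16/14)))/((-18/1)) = -7/36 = -0.19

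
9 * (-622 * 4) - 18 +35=-22375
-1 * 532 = -532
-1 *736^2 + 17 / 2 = -1083375 / 2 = -541687.50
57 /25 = 2.28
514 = 514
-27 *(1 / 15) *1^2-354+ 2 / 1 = -353.80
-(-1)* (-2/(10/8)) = -8/5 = -1.60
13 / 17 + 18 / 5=371 / 85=4.36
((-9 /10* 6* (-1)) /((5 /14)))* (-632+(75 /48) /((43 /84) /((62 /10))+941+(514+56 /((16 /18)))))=-1888750267929 /197654350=-9555.82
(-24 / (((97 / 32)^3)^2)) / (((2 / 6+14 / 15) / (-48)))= 18554258718720 / 15826468093651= 1.17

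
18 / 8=9 / 4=2.25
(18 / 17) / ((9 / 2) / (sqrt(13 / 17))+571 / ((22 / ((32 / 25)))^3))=-45527099904000000 / 10119791285314354921+140133243164062500* sqrt(221) / 10119791285314354921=0.20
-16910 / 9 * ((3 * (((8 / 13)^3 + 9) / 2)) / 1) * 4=-686038700 / 6591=-104087.19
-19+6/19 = -355/19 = -18.68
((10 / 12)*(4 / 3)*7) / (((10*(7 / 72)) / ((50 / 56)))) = 50 / 7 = 7.14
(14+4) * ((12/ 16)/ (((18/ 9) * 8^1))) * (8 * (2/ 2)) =6.75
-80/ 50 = -8/ 5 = -1.60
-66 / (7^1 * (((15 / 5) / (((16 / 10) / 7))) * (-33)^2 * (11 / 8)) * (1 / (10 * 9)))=-256 / 5929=-0.04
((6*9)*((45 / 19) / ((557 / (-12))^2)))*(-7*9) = -22044960 / 5894731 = -3.74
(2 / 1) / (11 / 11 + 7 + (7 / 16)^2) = 512 / 2097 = 0.24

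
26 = 26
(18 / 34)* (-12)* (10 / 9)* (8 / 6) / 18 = -80 / 153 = -0.52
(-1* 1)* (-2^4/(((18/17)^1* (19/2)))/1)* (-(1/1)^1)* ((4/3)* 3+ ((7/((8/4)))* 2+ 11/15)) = -47872/2565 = -18.66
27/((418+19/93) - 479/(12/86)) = -0.01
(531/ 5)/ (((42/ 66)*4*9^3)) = 649/ 11340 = 0.06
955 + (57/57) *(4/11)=10509/11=955.36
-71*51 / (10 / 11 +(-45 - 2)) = 78.56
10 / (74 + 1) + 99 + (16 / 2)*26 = 4607 / 15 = 307.13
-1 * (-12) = 12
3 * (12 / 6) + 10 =16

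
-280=-280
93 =93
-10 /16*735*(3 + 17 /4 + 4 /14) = -110775 /32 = -3461.72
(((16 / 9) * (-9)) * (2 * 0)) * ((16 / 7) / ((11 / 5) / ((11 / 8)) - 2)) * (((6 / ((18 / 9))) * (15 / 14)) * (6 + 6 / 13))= 0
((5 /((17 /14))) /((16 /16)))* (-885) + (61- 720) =-73153 /17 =-4303.12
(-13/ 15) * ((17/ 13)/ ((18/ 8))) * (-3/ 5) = 68/ 225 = 0.30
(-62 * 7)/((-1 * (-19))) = -434/19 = -22.84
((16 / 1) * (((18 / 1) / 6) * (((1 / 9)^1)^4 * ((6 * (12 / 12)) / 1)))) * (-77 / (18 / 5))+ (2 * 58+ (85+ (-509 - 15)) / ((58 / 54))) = -293.66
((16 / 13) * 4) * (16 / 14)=5.63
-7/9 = -0.78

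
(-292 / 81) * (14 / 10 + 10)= -5548 / 135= -41.10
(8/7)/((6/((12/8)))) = 2/7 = 0.29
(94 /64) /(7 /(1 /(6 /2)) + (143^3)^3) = 47 /800155353944841528448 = 0.00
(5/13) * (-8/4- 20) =-110/13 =-8.46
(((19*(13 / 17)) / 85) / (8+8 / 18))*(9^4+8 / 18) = 132.82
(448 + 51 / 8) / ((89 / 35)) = 127225 / 712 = 178.69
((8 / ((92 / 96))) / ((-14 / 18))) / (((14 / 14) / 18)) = -31104 / 161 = -193.19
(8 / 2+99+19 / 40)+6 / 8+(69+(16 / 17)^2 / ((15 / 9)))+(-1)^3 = 172.76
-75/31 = -2.42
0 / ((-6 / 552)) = 0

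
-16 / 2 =-8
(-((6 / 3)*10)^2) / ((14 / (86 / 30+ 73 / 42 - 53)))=203260 / 147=1382.72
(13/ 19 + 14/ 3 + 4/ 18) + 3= 1466/ 171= 8.57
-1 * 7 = -7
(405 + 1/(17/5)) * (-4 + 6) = 13780/17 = 810.59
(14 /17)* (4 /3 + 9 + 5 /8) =1841 /204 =9.02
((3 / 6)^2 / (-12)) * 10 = -5 / 24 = -0.21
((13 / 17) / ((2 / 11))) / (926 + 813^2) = 11 / 1731110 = 0.00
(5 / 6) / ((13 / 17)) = 85 / 78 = 1.09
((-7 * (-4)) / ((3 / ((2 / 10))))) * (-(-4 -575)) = 5404 / 5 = 1080.80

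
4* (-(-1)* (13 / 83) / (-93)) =-52 / 7719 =-0.01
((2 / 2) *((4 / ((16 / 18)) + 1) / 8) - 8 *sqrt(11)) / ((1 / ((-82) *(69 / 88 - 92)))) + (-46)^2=464531 / 64 - 658214 *sqrt(11) / 11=-191200.69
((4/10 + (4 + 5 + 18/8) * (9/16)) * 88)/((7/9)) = 213147/280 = 761.24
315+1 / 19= 5986 / 19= 315.05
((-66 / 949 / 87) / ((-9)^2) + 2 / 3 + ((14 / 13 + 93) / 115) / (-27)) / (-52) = -163135607 / 13330621980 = -0.01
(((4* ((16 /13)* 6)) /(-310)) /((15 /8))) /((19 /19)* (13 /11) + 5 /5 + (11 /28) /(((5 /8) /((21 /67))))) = -0.02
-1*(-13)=13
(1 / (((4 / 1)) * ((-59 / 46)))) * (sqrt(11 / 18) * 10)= -115 * sqrt(22) / 354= -1.52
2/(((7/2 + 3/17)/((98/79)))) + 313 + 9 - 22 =2969164/9875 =300.67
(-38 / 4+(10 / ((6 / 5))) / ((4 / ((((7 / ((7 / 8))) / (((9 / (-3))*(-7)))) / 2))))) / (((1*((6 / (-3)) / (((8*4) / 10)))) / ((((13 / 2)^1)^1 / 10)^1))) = 14911 / 1575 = 9.47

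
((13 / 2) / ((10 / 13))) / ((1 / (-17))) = -2873 / 20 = -143.65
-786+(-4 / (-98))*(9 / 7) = -269580 / 343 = -785.95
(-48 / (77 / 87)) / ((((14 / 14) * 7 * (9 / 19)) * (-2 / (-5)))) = -40.89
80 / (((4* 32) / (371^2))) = 688205 / 8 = 86025.62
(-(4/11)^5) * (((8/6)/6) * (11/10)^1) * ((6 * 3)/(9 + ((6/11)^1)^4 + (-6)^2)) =-2048/3300705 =-0.00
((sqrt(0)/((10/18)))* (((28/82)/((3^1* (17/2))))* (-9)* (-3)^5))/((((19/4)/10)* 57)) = 0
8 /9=0.89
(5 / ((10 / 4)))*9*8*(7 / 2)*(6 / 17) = 3024 / 17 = 177.88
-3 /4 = -0.75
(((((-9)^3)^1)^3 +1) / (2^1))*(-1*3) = 581130732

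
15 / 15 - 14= -13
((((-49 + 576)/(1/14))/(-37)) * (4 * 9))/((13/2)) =-1104.40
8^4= 4096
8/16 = 1/2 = 0.50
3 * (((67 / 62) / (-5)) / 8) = -201 / 2480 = -0.08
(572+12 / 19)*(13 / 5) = 1488.84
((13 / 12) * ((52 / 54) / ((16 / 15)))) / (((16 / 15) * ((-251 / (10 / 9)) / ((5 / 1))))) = -105625 / 5204736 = -0.02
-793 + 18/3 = -787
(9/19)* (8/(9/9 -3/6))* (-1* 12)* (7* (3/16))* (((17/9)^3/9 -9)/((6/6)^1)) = 1515808/1539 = 984.93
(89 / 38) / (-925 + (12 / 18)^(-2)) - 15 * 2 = -2104048 / 70129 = -30.00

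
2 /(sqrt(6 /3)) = 1.41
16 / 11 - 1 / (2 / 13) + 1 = -89 / 22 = -4.05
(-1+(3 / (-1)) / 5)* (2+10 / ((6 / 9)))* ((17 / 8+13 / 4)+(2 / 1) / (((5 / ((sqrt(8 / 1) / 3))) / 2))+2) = -221.12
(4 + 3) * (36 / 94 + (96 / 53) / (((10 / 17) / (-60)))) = -1290.60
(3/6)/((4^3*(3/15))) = 5/128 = 0.04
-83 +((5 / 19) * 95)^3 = 15542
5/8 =0.62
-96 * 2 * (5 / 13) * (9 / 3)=-2880 / 13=-221.54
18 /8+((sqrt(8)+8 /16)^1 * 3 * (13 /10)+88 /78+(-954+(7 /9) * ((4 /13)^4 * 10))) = -1219186081 /1285245+39 * sqrt(2) /5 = -937.57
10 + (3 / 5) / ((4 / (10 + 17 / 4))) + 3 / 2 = 1091 / 80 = 13.64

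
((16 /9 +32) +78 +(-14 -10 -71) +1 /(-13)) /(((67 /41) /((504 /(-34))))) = -2243192 /14807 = -151.50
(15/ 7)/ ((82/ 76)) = 570/ 287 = 1.99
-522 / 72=-29 / 4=-7.25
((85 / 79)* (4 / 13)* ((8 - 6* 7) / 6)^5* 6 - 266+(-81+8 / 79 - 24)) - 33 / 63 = -6974802010 / 582309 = -11977.84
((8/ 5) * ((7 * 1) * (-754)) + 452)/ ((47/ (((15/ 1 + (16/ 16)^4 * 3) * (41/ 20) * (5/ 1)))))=-7373358/ 235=-31375.99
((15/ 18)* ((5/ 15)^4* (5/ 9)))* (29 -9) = 250/ 2187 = 0.11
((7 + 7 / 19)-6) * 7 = 182 / 19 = 9.58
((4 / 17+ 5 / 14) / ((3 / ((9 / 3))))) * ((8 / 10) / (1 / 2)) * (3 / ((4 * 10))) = 423 / 5950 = 0.07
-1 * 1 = -1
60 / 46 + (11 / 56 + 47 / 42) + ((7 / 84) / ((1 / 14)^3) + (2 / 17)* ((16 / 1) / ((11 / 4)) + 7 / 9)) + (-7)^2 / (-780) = 32688929177 / 140900760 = 232.00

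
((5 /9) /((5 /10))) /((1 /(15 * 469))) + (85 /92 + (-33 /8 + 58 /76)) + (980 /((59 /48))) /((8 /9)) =8711.18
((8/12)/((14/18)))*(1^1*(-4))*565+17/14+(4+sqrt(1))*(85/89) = -2406217/1246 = -1931.15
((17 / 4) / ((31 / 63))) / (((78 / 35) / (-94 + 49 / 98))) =-2336565 / 6448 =-362.37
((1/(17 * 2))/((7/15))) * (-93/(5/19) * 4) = -10602/119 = -89.09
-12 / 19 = -0.63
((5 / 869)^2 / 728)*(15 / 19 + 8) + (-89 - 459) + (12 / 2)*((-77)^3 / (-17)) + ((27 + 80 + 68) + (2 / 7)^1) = 4077971369184209 / 25367368312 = 160756.58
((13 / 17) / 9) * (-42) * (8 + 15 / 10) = -1729 / 51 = -33.90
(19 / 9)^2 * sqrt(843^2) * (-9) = -101441 / 3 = -33813.67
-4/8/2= -1/4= -0.25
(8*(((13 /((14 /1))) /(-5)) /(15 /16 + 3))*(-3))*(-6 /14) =-832 /1715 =-0.49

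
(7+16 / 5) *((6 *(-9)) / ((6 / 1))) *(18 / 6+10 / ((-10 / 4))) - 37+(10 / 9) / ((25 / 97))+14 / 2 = 595 / 9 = 66.11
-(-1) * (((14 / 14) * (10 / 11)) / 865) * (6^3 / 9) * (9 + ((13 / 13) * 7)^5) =807168 / 1903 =424.16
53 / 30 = 1.77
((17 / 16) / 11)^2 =289 / 30976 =0.01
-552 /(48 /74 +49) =-20424 /1837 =-11.12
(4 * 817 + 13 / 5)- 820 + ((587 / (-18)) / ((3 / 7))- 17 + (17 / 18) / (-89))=2357.50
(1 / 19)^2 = 0.00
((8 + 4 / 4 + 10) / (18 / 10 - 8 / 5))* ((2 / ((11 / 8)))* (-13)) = -19760 / 11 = -1796.36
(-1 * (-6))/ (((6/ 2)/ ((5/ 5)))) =2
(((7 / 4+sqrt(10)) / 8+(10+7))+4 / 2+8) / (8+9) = sqrt(10) / 136+871 / 544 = 1.62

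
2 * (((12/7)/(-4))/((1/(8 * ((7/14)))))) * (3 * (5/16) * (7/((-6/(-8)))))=-30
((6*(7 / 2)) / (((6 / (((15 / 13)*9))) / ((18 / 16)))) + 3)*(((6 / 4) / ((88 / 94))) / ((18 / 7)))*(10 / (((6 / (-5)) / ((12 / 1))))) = -25028675 / 9152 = -2734.78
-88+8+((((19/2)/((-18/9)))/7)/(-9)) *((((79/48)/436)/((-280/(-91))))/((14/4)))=-59067167687/738339840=-80.00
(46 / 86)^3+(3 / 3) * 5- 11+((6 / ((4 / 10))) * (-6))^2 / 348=40185850 / 2305703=17.43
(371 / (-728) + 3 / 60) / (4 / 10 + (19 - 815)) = 239 / 413712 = 0.00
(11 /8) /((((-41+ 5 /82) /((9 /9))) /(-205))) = 92455 /13428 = 6.89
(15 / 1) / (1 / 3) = 45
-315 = -315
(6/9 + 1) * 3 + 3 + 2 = 10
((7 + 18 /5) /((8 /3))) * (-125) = -3975 /8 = -496.88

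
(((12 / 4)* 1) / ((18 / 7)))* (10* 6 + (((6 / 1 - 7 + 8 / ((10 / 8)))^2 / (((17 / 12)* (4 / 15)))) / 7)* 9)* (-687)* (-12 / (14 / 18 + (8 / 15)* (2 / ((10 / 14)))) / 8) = 2929165335 / 34748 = 84297.38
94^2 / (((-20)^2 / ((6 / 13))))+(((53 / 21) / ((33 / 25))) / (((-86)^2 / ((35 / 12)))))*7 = 29128967323 / 2855595600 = 10.20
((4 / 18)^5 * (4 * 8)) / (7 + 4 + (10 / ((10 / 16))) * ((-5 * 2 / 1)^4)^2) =1024 / 94478400649539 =0.00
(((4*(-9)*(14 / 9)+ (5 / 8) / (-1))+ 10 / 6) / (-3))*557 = 734683 / 72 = 10203.93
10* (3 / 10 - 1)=-7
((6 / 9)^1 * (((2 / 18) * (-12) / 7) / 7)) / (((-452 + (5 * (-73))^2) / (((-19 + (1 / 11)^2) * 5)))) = 30640 / 2361633351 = 0.00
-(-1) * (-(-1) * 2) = 2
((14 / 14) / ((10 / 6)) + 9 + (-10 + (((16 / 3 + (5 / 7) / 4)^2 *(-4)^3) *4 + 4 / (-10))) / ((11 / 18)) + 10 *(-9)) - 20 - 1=-3147107 / 245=-12845.33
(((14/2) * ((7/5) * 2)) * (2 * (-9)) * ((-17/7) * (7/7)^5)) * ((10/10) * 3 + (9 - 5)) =29988/5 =5997.60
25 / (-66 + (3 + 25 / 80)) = -400 / 1003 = -0.40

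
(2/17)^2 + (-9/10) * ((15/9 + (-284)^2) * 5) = -209790583/578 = -362959.49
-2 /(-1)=2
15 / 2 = 7.50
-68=-68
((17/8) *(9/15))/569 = 51/22760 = 0.00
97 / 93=1.04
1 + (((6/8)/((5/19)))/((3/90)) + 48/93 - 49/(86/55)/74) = 17083345/197284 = 86.59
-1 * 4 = -4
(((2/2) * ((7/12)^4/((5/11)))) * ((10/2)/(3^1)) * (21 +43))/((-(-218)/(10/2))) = 132055/211896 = 0.62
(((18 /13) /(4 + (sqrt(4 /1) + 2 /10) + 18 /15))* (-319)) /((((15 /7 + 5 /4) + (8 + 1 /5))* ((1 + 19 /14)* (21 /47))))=-3816400 /780663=-4.89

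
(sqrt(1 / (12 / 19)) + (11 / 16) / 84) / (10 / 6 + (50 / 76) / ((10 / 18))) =209 / 72800 + 19 * sqrt(57) / 325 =0.44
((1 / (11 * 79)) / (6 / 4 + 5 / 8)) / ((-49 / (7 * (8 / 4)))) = -16 / 103411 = -0.00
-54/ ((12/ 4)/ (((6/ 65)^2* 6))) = -3888/ 4225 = -0.92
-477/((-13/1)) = 477/13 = 36.69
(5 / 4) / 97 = 5 / 388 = 0.01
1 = 1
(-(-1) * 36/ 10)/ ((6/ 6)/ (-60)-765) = -216/ 45901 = -0.00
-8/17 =-0.47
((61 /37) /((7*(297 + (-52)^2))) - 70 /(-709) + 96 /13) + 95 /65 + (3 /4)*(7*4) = 214525600755 /7163996203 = 29.94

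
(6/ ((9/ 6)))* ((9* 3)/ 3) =36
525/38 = 13.82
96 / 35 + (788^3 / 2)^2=2094909942599183456 / 35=59854569788548098.74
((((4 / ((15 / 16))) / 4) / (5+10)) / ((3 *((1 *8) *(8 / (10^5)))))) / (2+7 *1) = 1000 / 243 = 4.12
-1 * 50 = -50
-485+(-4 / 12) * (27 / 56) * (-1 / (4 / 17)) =-484.32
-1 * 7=-7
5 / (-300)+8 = 479 / 60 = 7.98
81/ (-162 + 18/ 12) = -54/ 107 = -0.50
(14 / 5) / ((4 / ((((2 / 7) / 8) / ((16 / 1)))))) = 1 / 640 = 0.00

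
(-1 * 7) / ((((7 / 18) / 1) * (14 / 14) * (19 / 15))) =-270 / 19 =-14.21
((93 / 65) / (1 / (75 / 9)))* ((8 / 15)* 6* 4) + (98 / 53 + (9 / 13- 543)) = -267224 / 689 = -387.84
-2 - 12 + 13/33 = -449/33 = -13.61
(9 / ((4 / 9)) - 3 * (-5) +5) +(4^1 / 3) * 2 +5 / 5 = 527 / 12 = 43.92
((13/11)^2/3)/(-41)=-169/14883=-0.01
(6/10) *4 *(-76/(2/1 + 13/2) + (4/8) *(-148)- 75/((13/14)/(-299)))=981936/17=57760.94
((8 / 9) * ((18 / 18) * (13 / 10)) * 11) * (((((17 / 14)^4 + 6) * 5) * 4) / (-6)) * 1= -44904431 / 129654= -346.34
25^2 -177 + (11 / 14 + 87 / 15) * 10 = 3597 / 7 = 513.86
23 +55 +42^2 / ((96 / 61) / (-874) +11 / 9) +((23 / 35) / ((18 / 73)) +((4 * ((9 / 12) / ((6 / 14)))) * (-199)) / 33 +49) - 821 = 288880689473 / 405813870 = 711.86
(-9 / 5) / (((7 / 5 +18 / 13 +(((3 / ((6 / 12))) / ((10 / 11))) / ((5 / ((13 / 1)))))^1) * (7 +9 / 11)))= -6435 / 557452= -0.01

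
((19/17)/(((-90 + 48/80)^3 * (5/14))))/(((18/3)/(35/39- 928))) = 120222025/177646785147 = 0.00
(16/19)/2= 8/19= 0.42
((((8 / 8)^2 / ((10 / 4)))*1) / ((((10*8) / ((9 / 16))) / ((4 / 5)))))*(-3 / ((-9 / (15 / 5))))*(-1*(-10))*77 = 693 / 400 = 1.73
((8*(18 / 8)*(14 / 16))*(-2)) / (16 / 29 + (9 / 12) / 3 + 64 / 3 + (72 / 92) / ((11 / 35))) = -2773386 / 2168099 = -1.28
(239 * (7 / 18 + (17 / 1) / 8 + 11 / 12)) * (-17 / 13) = -77197 / 72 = -1072.18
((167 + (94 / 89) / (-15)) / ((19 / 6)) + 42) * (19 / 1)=800812 / 445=1799.58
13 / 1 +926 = 939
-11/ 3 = -3.67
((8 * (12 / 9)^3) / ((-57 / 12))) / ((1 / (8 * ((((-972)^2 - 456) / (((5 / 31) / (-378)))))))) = 6714791559168 / 95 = 70682016412.29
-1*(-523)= 523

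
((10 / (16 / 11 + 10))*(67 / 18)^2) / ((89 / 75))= 6172375 / 605556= 10.19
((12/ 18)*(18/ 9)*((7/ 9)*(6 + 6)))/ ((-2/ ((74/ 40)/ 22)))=-259/ 495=-0.52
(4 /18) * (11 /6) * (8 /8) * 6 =2.44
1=1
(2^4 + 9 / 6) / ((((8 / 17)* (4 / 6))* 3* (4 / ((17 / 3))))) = 10115 / 384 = 26.34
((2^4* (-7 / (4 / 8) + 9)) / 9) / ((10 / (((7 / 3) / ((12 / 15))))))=-70 / 27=-2.59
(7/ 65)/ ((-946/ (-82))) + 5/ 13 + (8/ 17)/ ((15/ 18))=501056/ 522665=0.96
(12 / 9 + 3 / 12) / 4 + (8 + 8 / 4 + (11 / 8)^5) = 1505105 / 98304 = 15.31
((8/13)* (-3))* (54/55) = -1296/715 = -1.81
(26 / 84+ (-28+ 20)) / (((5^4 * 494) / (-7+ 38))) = -527 / 682500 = -0.00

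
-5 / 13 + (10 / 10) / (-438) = -2203 / 5694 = -0.39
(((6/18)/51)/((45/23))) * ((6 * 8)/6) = 0.03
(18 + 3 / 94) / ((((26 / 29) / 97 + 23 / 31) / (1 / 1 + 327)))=1616045996 / 205249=7873.59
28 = 28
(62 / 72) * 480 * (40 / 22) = 24800 / 33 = 751.52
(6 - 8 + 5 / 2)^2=1 / 4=0.25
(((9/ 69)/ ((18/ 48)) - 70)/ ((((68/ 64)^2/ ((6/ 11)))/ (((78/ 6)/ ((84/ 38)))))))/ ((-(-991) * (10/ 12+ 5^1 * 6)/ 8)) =-4862287872/ 93834336365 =-0.05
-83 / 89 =-0.93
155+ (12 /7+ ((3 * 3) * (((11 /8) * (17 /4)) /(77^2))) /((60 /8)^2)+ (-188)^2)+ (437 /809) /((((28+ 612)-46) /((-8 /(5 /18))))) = 9288066368099 /261630600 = 35500.69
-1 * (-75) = 75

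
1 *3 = 3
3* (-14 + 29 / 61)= -2475 / 61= -40.57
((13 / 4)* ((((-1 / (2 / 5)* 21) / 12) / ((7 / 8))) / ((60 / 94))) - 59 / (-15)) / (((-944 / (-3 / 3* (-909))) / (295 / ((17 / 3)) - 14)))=506373903 / 641920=788.84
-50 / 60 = -5 / 6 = -0.83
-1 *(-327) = 327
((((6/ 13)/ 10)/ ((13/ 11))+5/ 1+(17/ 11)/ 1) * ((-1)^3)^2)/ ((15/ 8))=163208/ 46475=3.51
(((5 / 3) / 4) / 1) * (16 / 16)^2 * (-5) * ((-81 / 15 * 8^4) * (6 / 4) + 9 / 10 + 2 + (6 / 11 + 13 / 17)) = 310171195 / 4488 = 69111.23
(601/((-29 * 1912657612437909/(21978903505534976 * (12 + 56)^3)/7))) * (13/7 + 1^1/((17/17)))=-16907930888737946337280/11289857675697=-1497621261.00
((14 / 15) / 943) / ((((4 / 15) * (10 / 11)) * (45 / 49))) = 3773 / 848700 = 0.00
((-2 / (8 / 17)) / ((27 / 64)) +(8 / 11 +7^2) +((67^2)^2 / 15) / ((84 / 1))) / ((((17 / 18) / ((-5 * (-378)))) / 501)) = 176815335321 / 11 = 16074121392.82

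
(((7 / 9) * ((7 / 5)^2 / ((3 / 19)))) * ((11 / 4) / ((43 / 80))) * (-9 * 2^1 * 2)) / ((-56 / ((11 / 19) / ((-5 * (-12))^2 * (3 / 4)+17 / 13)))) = 154154 / 22650465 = 0.01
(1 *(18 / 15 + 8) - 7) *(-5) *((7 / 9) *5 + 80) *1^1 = -922.78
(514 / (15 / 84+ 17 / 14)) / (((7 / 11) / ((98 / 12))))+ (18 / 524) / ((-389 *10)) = 564719483507 / 119244060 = 4735.83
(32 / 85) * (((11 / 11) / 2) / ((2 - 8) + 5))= -16 / 85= -0.19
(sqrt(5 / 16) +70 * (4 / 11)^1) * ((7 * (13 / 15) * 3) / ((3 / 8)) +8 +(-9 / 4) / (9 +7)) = 54137 * sqrt(5) / 3840 +378959 / 264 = 1466.98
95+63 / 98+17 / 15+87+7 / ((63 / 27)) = 39223 / 210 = 186.78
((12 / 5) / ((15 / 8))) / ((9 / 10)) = 1.42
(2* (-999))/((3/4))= -2664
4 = 4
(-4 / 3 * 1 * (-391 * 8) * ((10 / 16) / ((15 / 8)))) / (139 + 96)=12512 / 2115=5.92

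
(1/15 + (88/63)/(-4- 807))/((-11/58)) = -962278/2810115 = -0.34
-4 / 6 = -2 / 3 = -0.67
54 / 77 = 0.70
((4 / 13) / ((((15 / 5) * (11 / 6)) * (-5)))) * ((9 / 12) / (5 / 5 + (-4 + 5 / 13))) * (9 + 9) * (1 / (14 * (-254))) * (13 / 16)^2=-4563 / 425582080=-0.00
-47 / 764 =-0.06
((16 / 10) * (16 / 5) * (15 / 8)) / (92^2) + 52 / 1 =137543 / 2645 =52.00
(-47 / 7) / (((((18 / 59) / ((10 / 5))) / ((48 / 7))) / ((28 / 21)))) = -177472 / 441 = -402.43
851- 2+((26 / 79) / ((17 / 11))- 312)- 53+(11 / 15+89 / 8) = 79946849 / 161160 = 496.07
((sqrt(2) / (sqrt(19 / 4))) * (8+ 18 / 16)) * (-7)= -511 * sqrt(38) / 76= -41.45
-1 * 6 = -6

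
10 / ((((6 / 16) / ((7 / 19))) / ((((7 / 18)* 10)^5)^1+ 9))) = 29709856960 / 3365793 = 8827.00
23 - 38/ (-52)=23.73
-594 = -594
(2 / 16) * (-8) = -1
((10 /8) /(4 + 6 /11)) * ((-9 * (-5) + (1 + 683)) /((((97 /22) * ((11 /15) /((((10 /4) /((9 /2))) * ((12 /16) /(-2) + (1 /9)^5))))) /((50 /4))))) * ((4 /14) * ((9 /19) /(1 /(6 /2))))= -243566125 /3715488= -65.55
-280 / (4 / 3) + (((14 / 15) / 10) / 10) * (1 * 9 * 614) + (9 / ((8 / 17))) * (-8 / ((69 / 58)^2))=-17624287 / 66125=-266.53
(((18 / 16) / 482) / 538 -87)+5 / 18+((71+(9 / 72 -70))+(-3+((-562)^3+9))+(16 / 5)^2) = -82853514549151763 / 466768800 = -177504397.36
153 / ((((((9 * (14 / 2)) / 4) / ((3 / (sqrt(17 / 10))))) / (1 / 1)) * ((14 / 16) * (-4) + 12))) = 24 * sqrt(170) / 119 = 2.63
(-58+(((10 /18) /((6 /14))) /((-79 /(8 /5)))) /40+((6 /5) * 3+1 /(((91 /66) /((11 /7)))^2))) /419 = -229799010187 /1813233555315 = -0.13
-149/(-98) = 149/98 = 1.52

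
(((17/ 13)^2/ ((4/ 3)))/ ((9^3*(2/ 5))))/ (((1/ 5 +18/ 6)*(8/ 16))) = 7225/ 2628288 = 0.00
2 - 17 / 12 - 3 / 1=-29 / 12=-2.42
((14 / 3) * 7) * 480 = 15680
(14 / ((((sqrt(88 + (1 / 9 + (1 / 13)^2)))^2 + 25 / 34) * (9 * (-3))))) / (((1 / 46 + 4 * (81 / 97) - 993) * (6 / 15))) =179470564 / 12174023004231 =0.00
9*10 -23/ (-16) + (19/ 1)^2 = 7239/ 16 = 452.44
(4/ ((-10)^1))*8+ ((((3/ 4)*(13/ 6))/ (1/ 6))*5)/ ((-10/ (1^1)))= -8.08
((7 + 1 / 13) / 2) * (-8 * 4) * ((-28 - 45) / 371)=107456 / 4823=22.28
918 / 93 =306 / 31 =9.87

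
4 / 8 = 1 / 2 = 0.50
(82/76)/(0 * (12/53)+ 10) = 41/380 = 0.11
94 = 94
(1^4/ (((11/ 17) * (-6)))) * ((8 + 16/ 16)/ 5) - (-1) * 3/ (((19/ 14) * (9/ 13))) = 17113/ 6270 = 2.73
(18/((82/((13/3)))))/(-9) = -13/123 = -0.11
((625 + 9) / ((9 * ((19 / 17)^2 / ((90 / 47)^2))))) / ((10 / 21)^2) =727223994 / 797449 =911.94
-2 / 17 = -0.12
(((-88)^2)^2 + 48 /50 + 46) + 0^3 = 1499239574 /25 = 59969582.96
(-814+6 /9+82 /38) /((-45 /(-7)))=-323659 /2565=-126.18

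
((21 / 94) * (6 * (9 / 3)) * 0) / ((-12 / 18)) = 0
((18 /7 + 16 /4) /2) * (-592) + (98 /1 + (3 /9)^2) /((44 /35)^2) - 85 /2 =-1925.56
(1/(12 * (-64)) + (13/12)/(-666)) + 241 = 61633555/255744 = 241.00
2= 2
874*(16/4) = 3496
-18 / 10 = -9 / 5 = -1.80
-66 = -66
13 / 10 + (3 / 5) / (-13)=163 / 130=1.25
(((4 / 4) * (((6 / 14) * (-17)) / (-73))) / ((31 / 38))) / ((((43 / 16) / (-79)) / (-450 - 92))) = 1327700544 / 681163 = 1949.17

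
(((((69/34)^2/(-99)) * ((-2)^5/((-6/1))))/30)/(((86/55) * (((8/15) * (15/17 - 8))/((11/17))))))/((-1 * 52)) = -2645/170597856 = -0.00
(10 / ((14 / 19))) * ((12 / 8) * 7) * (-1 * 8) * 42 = -47880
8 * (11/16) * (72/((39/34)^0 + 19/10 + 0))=3960/29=136.55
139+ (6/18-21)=355/3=118.33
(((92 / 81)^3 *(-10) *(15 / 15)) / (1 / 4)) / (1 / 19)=-591802880 / 531441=-1113.58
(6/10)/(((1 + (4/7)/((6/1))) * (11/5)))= 63/253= 0.25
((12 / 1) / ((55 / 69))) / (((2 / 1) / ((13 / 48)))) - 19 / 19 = 457 / 440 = 1.04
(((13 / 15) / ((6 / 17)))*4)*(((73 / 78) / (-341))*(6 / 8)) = -1241 / 61380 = -0.02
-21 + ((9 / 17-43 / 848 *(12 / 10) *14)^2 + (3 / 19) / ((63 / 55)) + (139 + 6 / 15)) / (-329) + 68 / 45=-2546499290475877 / 127879114885200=-19.91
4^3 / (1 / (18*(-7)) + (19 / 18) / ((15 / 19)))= 7560 / 157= 48.15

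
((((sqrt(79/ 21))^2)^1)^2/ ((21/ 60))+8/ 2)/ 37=137168/ 114219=1.20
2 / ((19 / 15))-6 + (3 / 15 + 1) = -306 / 95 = -3.22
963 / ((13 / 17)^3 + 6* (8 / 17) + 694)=1577073 / 1141897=1.38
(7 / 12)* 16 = 28 / 3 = 9.33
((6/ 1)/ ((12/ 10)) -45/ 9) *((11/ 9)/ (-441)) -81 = -81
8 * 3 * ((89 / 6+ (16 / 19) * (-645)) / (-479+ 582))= -240916 / 1957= -123.10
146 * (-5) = -730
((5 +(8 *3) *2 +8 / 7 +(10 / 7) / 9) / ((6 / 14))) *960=121635.56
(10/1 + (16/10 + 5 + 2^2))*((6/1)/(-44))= -309/110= -2.81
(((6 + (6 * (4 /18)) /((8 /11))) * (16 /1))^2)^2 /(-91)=-19987173376 /7371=-2711595.90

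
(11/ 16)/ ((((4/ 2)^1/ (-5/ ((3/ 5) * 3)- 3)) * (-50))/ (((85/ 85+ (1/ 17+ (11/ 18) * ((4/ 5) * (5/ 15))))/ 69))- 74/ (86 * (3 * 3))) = 38794041/ 55149651604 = 0.00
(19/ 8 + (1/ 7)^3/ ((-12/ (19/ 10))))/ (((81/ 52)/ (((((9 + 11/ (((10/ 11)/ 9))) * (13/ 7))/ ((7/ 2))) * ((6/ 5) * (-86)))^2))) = 163521688136843712/ 2573571875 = 63538807.57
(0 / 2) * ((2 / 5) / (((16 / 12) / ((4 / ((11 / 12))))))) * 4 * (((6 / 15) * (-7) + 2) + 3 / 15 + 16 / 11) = 0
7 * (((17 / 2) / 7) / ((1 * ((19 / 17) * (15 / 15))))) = 289 / 38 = 7.61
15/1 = 15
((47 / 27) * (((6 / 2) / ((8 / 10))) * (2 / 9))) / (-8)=-235 / 1296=-0.18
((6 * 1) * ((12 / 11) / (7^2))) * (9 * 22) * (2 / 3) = 864 / 49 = 17.63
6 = 6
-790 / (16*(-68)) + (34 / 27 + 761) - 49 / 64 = 22390967 / 29376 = 762.22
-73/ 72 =-1.01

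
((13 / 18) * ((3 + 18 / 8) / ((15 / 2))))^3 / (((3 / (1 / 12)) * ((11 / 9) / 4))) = 753571 / 64152000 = 0.01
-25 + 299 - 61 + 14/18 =1924/9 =213.78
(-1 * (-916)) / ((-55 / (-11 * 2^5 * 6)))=175872 / 5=35174.40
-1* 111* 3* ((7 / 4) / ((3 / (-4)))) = 777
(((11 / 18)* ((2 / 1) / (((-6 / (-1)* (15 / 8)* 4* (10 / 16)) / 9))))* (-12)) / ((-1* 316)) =88 / 5925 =0.01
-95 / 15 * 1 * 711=-4503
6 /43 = 0.14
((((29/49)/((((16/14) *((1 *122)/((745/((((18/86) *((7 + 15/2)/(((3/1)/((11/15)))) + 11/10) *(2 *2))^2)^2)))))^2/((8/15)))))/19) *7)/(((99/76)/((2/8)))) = 102883625147837928912109375/8437549179011872008858400456704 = 0.00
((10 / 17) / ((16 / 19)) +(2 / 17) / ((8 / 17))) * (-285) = -36765 / 136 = -270.33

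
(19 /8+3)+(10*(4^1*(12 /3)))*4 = 5163 /8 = 645.38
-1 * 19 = -19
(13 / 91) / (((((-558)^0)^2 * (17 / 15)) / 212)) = 3180 / 119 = 26.72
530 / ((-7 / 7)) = -530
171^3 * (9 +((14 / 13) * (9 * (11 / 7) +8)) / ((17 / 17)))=2135090097 / 13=164237699.77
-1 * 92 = -92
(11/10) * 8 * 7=308/5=61.60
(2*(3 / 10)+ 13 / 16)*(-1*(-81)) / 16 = 9153 / 1280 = 7.15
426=426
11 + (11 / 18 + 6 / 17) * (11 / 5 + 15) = 4220 / 153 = 27.58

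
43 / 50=0.86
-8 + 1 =-7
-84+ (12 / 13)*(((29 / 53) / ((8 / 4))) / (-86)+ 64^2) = 8425281 / 2279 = 3696.92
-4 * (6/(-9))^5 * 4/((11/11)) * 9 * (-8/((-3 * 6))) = 2048/243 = 8.43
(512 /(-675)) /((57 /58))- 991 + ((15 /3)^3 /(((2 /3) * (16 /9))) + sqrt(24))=-1091216347 /1231200 + 2 * sqrt(6)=-881.40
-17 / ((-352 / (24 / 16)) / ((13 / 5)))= 663 / 3520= 0.19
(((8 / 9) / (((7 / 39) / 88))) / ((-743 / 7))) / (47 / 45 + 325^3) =-17160 / 143470111787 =-0.00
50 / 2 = 25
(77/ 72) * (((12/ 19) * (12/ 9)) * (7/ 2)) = 3.15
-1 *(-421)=421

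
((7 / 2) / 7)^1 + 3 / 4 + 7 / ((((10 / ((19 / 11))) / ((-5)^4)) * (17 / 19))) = 632685 / 748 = 845.84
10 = 10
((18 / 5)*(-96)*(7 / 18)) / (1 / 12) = -8064 / 5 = -1612.80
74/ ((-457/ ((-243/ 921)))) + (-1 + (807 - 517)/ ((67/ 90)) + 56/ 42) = 389.93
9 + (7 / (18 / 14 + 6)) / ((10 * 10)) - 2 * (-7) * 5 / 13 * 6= 2739337 / 66300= 41.32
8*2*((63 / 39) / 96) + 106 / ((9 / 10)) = 27623 / 234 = 118.05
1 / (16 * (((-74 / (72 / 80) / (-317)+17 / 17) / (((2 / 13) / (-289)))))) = -2853 / 107991208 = -0.00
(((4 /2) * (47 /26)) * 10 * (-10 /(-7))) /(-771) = -4700 /70161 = -0.07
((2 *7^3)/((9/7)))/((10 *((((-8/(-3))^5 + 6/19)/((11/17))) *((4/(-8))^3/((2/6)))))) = -2580732/3788875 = -0.68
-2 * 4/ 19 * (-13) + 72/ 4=446/ 19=23.47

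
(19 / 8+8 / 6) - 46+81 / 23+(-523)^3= -78966749585 / 552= -143055705.77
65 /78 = 5 /6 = 0.83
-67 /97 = -0.69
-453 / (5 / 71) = -32163 / 5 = -6432.60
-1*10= -10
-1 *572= -572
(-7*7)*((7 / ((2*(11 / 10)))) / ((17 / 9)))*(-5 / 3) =25725 / 187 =137.57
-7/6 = -1.17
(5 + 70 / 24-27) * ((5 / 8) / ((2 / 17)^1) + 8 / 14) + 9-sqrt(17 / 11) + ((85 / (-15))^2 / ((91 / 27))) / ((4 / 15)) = -1180355 / 17472-sqrt(187) / 11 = -68.80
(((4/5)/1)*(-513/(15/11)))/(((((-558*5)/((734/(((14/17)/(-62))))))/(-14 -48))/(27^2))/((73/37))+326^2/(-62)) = 17209305371016/98016247910675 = 0.18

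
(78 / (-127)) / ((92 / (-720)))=14040 / 2921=4.81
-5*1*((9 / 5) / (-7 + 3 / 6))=18 / 13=1.38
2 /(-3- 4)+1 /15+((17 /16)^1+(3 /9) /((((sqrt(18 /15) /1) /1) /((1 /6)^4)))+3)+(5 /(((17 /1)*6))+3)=sqrt(30) /23328+196849 /28560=6.89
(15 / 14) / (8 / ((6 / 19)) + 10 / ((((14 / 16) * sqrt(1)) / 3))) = 0.02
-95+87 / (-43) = -97.02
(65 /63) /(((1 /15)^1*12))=325 /252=1.29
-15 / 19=-0.79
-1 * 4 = -4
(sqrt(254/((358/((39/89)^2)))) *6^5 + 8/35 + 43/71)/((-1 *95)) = -303264 *sqrt(22733)/1513445 - 2073/236075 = -30.22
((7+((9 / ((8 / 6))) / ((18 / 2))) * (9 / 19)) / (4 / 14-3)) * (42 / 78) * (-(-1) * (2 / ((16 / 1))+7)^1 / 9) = -2107 / 1824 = -1.16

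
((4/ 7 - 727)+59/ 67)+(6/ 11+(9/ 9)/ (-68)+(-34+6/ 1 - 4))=-265570727/ 350812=-757.02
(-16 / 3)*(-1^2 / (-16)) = -0.33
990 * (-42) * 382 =-15883560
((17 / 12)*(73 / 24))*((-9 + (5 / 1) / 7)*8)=-35989 / 126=-285.63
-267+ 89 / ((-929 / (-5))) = -247598 / 929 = -266.52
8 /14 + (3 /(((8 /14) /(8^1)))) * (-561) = -164930 /7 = -23561.43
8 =8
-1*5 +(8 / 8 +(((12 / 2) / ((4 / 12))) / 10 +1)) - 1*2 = -16 / 5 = -3.20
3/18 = 1/6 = 0.17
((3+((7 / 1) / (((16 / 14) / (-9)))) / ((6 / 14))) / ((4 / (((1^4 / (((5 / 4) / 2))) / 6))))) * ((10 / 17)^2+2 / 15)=-69613 / 17340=-4.01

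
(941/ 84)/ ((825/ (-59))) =-55519/ 69300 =-0.80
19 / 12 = 1.58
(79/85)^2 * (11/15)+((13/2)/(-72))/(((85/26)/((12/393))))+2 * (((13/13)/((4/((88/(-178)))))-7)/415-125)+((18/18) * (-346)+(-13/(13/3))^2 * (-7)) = -414295970746943/629244974250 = -658.40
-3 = -3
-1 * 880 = -880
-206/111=-1.86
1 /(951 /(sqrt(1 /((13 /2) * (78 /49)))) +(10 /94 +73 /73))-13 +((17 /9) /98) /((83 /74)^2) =-3073599630337012057 /236709710447619591 +14705313 * sqrt(3) /77915040359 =-12.98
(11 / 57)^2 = 121 / 3249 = 0.04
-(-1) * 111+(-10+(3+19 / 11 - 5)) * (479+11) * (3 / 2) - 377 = -85981 / 11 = -7816.45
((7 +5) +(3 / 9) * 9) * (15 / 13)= 225 / 13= 17.31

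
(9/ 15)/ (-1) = -3/ 5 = -0.60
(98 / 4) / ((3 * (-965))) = -49 / 5790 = -0.01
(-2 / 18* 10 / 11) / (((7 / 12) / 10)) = -400 / 231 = -1.73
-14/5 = -2.80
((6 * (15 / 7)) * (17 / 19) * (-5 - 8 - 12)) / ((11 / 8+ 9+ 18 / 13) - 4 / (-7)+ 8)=-14.15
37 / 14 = 2.64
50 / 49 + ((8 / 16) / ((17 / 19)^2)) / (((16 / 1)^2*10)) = 74001689 / 72504320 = 1.02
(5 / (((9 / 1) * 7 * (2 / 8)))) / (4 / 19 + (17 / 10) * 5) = 760 / 20853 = 0.04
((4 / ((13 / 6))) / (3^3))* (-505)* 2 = -8080 / 117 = -69.06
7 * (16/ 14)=8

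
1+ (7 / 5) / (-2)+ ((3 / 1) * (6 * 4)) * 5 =3603 / 10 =360.30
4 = 4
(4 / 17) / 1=4 / 17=0.24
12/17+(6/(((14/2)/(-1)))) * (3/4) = 15/238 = 0.06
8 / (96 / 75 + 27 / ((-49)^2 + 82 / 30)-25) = -7211200 / 21371083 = -0.34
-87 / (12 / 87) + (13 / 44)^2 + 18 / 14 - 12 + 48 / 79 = -686012843 / 1070608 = -640.77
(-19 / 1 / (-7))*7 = 19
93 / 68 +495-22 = 32257 / 68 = 474.37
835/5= 167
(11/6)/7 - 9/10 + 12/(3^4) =-463/945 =-0.49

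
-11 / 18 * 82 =-451 / 9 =-50.11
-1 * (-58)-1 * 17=41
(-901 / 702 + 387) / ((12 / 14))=1895411 / 4212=450.00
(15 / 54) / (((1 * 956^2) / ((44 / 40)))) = 11 / 32901696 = 0.00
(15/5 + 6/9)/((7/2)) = 22/21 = 1.05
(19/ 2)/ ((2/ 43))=817/ 4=204.25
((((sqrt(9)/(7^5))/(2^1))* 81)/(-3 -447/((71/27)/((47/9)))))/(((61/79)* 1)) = -454329/43223570320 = -0.00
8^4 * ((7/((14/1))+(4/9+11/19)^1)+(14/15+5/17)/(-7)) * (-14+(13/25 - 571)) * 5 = -8208919666688/508725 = -16136261.57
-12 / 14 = -6 / 7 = -0.86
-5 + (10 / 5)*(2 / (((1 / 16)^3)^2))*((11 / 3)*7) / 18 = 2583691129 / 27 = 95692264.04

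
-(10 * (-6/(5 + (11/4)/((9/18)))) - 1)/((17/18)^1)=846/119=7.11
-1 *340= -340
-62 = -62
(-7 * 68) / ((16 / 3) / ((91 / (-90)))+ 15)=-43316 / 885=-48.94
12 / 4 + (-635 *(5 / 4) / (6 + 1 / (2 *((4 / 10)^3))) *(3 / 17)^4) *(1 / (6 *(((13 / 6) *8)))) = 1439477823 / 479911666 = 3.00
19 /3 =6.33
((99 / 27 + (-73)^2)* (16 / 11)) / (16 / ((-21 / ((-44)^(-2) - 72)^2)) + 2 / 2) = -5451094528 / 2774990215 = -1.96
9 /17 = 0.53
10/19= 0.53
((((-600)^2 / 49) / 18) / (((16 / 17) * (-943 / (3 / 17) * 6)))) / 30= -125 / 277242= -0.00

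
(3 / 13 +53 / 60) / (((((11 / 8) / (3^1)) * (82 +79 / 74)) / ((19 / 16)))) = 55537 / 1598220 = 0.03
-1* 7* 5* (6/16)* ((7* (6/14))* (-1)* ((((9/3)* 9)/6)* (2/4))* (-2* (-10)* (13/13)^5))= 14175/8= 1771.88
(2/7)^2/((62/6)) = 12/1519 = 0.01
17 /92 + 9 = 845 /92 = 9.18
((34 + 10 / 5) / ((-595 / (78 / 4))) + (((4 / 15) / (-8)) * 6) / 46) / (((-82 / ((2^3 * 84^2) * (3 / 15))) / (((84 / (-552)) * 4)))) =-914768064 / 9217825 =-99.24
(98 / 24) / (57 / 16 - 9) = -196 / 261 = -0.75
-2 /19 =-0.11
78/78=1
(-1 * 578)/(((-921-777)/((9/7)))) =867/1981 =0.44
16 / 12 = 1.33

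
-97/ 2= -48.50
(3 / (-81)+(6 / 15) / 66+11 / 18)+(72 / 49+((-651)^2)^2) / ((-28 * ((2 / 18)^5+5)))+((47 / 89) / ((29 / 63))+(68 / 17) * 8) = -1991805963313234766747677 / 1552575011830920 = -1282904818.21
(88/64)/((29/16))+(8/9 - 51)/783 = 4895/7047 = 0.69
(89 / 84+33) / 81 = 2861 / 6804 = 0.42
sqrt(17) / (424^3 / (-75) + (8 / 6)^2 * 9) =-75 * sqrt(17) / 76223824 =-0.00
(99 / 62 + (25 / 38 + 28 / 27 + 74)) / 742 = 614585 / 5900013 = 0.10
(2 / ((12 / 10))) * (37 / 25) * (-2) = -74 / 15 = -4.93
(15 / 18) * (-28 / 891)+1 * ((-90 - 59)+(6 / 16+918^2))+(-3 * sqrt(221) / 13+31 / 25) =450441444379 / 534600 - 3 * sqrt(221) / 13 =842573.16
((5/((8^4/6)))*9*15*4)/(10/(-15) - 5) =-0.70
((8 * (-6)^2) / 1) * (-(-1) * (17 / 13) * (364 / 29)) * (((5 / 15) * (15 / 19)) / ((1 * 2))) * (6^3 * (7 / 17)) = 30481920 / 551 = 55321.09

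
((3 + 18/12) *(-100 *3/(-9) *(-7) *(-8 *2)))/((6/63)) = 176400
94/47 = 2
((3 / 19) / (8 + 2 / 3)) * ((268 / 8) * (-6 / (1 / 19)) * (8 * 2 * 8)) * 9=-1041984 / 13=-80152.62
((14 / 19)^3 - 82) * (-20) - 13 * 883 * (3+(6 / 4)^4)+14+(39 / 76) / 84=-34916372059 / 384104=-90903.43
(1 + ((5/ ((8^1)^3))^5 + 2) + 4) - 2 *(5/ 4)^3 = 108851651152949/ 35184372088832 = 3.09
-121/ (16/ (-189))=22869/ 16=1429.31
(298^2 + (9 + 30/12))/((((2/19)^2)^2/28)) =162043346857/8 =20255418357.12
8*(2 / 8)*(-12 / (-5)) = 24 / 5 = 4.80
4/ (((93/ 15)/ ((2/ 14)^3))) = 20/ 10633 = 0.00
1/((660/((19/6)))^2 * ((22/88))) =361/3920400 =0.00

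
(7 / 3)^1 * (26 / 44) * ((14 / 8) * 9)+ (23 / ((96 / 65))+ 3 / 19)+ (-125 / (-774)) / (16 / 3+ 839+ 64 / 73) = 1993377216511 / 53232085984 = 37.45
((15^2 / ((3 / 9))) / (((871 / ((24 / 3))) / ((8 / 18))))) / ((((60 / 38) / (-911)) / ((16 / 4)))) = -5538880 / 871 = -6359.22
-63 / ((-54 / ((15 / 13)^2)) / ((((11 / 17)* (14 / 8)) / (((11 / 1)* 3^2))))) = 1225 / 68952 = 0.02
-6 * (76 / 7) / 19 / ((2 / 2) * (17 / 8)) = -192 / 119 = -1.61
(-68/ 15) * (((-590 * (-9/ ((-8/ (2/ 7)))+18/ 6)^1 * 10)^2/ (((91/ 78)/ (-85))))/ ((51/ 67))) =57153442485000/ 343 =166628112201.17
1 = 1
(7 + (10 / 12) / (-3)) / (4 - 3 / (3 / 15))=-0.61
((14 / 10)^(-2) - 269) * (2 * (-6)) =157872 / 49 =3221.88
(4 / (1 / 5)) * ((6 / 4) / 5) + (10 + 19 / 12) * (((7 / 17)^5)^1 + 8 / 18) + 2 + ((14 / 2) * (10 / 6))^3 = 81847565999 / 51114852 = 1601.25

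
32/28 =8/7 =1.14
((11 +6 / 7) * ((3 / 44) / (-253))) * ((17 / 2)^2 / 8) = -71961 / 2493568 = -0.03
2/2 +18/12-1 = 3/2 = 1.50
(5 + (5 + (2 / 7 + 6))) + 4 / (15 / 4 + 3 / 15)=9566 / 553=17.30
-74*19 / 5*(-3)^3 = 37962 / 5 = 7592.40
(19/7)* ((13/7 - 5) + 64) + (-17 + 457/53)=407226/2597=156.81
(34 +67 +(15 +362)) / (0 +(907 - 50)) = 478 / 857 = 0.56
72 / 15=24 / 5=4.80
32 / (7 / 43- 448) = -1376 / 19257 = -0.07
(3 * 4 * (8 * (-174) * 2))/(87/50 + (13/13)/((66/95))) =-27561600/2623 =-10507.66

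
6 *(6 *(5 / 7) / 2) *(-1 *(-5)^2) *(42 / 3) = -4500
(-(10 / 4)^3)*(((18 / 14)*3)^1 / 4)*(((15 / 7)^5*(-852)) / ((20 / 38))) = 2074403671875 / 1882384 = 1102008.77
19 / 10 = 1.90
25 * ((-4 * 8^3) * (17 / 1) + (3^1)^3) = -869725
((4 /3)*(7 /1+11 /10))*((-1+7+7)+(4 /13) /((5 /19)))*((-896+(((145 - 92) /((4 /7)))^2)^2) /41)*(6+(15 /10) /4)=4805227417060917 /2728960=1760827354.40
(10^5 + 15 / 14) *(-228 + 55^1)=-242202595 / 14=-17300185.36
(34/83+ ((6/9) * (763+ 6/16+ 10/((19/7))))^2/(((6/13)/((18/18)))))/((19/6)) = 14667858538007/81978768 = 178922.65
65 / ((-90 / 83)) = -1079 / 18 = -59.94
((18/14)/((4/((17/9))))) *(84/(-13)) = -51/13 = -3.92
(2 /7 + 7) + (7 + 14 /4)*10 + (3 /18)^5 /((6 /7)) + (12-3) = 39610993 /326592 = 121.29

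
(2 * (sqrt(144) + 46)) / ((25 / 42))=4872 / 25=194.88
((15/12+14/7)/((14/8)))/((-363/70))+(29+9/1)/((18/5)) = 11105/1089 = 10.20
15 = 15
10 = 10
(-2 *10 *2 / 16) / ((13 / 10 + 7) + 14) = -25 / 223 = -0.11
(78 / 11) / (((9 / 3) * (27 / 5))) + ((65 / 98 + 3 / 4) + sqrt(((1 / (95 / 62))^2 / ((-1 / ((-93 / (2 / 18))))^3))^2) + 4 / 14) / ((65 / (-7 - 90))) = -12727526511871398973 / 34148614500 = -372709894.62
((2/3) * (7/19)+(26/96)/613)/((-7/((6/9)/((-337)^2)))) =-45853/222220008024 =-0.00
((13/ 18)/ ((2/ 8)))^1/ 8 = 13/ 36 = 0.36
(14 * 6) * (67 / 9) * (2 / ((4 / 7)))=6566 / 3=2188.67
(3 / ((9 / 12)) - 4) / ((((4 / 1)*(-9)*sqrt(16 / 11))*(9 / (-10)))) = 0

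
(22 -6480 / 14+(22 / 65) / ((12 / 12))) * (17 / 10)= -1703706 / 2275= -748.88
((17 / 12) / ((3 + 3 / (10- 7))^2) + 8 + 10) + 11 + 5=6545 / 192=34.09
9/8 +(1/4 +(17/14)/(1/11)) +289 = 17009/56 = 303.73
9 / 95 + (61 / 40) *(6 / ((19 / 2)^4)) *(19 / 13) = 0.10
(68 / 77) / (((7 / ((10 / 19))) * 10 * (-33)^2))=68 / 11152449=0.00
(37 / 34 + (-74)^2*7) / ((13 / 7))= 9123275 / 442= 20640.89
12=12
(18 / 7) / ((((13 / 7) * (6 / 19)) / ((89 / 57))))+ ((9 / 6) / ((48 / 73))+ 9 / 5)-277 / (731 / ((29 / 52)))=16293579 / 1520480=10.72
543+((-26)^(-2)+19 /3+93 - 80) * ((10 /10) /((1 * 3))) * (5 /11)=36535787 /66924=545.93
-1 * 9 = -9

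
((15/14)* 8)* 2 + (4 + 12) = 232/7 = 33.14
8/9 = 0.89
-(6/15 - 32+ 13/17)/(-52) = -2621/4420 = -0.59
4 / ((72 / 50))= 25 / 9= 2.78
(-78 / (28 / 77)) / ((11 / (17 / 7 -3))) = 78 / 7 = 11.14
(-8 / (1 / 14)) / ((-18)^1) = 56 / 9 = 6.22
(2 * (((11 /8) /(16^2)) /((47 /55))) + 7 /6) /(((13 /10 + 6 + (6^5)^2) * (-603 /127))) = -0.00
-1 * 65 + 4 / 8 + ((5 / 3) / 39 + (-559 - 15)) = -149399 / 234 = -638.46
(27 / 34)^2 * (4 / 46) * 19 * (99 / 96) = 457083 / 425408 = 1.07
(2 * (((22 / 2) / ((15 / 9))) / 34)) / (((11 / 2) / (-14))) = -84 / 85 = -0.99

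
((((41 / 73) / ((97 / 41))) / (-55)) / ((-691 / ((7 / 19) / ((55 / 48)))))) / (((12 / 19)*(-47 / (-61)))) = 2871148 / 695658151925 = 0.00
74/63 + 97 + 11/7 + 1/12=25157/252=99.83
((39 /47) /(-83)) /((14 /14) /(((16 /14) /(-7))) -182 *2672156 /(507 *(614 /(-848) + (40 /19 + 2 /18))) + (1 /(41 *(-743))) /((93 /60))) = 1444021504536 /92843841126349380481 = 0.00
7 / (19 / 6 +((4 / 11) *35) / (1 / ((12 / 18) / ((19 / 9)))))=8778 / 9011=0.97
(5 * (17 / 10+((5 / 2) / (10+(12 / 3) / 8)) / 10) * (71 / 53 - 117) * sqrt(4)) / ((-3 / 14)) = 9304.23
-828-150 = -978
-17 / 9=-1.89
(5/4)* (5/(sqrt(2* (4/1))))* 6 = 75* sqrt(2)/8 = 13.26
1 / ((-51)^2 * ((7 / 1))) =1 / 18207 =0.00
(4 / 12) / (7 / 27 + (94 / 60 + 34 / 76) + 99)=855 / 259766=0.00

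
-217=-217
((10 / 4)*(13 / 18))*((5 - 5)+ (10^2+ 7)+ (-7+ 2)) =1105 / 6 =184.17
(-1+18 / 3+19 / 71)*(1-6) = -1870 / 71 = -26.34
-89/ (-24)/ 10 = 89/ 240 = 0.37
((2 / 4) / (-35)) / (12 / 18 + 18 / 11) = -0.01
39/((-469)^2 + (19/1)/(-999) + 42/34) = 662337/3735618319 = 0.00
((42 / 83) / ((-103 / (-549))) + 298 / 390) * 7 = 40390777 / 1667055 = 24.23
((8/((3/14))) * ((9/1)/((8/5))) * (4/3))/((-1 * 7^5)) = -0.02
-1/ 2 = -0.50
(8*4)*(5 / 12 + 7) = 712 / 3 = 237.33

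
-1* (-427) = 427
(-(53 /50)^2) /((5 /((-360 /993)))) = 16854 /206875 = 0.08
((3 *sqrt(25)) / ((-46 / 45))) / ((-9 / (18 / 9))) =75 / 23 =3.26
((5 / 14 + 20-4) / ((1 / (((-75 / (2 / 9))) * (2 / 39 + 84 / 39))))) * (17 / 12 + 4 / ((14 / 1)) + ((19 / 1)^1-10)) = -663933975 / 5096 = -130285.32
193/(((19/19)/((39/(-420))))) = -2509/140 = -17.92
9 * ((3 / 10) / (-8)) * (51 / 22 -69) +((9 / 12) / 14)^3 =217375677 / 9658880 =22.51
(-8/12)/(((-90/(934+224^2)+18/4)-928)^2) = -208978568/267342782403675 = -0.00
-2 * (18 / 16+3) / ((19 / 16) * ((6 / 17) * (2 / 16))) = -157.47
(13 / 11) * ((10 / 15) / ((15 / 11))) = 26 / 45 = 0.58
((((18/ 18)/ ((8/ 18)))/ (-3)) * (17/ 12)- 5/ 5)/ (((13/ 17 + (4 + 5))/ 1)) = -561/ 2656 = -0.21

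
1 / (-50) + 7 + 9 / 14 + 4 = 2034 / 175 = 11.62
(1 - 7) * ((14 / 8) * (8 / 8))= -21 / 2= -10.50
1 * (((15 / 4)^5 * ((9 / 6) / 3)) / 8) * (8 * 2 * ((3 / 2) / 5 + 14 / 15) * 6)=5619375 / 1024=5487.67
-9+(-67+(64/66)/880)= -137938/1815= -76.00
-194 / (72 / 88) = -2134 / 9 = -237.11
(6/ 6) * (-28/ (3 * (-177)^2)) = -0.00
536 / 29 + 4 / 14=3810 / 203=18.77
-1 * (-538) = 538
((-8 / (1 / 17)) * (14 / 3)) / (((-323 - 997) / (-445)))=-213.96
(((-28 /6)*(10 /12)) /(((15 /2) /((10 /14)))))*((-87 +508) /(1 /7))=-29470 /27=-1091.48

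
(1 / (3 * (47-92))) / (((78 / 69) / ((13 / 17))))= -23 / 4590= -0.01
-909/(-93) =303/31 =9.77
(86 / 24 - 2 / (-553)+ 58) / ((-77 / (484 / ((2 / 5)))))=-22478005 / 23226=-967.79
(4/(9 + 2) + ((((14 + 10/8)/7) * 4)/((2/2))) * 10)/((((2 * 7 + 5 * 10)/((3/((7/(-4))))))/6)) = -30321/2156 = -14.06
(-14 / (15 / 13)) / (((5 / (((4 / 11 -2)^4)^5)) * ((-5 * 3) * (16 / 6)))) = 96674124641003592822816768 / 84093749366570001150125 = 1149.60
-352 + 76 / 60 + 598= 3709 / 15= 247.27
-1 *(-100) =100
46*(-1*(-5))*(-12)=-2760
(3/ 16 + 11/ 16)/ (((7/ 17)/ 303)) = 5151/ 8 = 643.88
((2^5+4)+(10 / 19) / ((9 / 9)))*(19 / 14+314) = 1532005 / 133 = 11518.83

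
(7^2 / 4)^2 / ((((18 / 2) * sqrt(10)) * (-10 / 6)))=-2401 * sqrt(10) / 2400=-3.16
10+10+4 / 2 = 22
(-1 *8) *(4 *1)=-32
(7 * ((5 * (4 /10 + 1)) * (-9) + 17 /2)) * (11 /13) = -8393 /26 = -322.81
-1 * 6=-6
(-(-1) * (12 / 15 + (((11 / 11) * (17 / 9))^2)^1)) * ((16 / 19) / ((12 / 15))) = 7076 / 1539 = 4.60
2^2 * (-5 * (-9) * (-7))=-1260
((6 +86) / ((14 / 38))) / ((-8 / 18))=-3933 / 7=-561.86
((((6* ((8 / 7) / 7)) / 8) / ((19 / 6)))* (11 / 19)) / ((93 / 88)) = 11616 / 548359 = 0.02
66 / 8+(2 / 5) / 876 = 36137 / 4380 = 8.25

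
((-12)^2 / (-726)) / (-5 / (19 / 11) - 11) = 0.01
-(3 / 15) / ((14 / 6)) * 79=-237 / 35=-6.77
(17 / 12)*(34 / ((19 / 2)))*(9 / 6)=289 / 38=7.61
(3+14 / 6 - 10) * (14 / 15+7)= -1666 / 45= -37.02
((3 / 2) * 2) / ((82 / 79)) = 2.89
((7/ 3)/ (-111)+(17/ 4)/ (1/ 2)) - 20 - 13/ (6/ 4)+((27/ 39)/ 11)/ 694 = -333575674/ 16523793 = -20.19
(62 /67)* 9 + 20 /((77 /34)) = 88526 /5159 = 17.16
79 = 79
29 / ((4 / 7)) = 203 / 4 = 50.75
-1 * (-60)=60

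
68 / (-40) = -17 / 10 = -1.70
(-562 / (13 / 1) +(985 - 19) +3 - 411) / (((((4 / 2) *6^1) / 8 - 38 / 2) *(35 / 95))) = -36328 / 455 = -79.84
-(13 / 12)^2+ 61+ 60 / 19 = 172325 / 2736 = 62.98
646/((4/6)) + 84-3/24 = 8423/8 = 1052.88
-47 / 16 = -2.94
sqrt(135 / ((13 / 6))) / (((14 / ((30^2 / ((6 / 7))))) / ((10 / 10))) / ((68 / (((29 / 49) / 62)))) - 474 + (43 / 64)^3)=-4569307545600 * sqrt(130) / 3126450772337789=-0.02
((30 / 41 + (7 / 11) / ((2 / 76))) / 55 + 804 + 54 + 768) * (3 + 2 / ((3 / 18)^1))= 121032498 / 4961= 24396.79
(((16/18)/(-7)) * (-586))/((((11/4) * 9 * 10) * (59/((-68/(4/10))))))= -0.87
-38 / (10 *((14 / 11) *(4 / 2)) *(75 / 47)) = -9823 / 10500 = -0.94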